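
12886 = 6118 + 6768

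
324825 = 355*915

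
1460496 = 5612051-4151555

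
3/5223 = 1/1741 ≈ 0.000574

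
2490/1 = 2490 = 2490.00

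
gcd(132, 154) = 22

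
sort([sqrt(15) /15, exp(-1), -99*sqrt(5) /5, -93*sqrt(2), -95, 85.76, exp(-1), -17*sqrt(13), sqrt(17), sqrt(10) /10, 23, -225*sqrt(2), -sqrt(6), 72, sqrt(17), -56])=[-225*sqrt(2), -93*sqrt(2), -95, -17*sqrt(13), -56, -99*sqrt(5) /5, -sqrt(6), sqrt(15) /15, sqrt(10) /10, exp(-1), exp(-1), sqrt(17), sqrt(17), 23, 72, 85.76]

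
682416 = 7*97488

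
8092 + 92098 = 100190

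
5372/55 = 97+37/55 ≈ 97.67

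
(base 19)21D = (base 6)3254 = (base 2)1011110010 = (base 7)2125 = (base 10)754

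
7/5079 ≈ 0.00138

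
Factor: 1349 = 19^1*71^1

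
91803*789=72432567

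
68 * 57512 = 3910816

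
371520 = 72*5160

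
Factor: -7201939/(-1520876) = 2^(-2) * 7^(-1) * 29^(-1) * 37^1 * 1873^(-1) * 194647^1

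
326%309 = 17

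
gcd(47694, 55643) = 7949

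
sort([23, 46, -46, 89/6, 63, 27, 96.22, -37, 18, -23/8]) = [-46, -37, -23/8, 89/6, 18, 23, 27, 46, 63, 96.22]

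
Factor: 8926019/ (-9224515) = -1*5^ (-1)*31^ (-1)*59513^ (-1)*8926019^1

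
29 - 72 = -43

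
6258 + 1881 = 8139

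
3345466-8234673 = -4889207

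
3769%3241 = 528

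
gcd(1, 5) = 1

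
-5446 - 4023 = -9469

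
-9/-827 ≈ 0.0109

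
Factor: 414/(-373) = -1*2^1*3^2*23^1*373^(-1)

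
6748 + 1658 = 8406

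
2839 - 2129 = 710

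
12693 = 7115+5578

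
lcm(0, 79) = 0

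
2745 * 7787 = 21375315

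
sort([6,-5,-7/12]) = [-5,-7/12,6]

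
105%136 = 105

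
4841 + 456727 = 461568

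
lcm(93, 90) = 2790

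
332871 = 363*917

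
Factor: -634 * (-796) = 2^3 * 199^1 * 317^1 = 504664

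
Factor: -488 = -1*2^3*61^1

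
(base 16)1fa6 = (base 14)2d4a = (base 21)i7h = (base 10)8102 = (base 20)1052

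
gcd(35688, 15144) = 24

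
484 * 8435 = 4082540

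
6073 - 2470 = 3603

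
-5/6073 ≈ -0.000823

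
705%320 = 65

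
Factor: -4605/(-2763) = 3^(-1) * 5^1 = 5/3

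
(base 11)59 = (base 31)22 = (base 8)100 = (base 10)64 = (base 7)121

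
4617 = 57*81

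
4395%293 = 0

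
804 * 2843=2285772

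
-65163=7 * (-9309)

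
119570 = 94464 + 25106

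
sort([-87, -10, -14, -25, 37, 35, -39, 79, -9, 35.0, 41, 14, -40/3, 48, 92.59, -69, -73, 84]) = [-87, -73, -69, -39, -25, -14, -40/3, -10, -9, 14, 35, 35.0, 37, 41, 48, 79, 84, 92.59]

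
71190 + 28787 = 99977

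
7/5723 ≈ 0.00122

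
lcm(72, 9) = 72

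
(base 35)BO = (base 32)CP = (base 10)409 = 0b110011001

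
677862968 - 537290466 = 140572502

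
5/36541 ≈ 0.000137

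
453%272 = 181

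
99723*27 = 2692521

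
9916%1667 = 1581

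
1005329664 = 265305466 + 740024198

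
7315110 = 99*73890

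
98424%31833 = 2925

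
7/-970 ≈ -0.00722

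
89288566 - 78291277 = 10997289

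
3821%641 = 616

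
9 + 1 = 10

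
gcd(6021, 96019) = 1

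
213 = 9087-8874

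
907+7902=8809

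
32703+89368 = 122071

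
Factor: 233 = 233^1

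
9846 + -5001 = 4845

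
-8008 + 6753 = -1255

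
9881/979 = 10+91/979 ≈ 10.09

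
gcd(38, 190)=38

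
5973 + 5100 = 11073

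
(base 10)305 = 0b100110001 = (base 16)131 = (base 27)b8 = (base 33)98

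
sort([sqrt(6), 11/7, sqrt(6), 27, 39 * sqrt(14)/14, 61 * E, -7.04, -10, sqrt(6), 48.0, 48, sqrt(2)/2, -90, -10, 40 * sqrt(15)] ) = [-90, -10, -10, -7.04, sqrt(2)/2, 11/7, sqrt(6), sqrt(6), sqrt(6), 39 * sqrt(14)/14, 27, 48.0, 48, 40 * sqrt(15), 61 * E] 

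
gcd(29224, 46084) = 1124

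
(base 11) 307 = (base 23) g2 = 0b101110010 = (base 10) 370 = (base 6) 1414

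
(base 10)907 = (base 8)1613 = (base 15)407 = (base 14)48b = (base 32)sb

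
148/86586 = 74/43293 ≈ 0.00171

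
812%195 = 32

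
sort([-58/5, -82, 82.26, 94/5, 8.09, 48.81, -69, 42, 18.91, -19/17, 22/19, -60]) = [-82, -69, -60, -58/5, -19/17, 22/19, 8.09, 94/5, 18.91, 42, 48.81, 82.26]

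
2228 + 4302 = 6530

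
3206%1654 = 1552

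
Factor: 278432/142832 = 2^1 * 7^1 * 11^1 * 79^(-1) = 154/79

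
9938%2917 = 1187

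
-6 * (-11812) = 70872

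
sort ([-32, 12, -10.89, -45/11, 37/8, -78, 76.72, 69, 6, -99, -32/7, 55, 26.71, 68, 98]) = [-99, -78, -32, -10.89, -32/7, -45/11, 37/8, 6, 12, 26.71, 55, 68, 69, 76.72, 98]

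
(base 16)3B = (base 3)2012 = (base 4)323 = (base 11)54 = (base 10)59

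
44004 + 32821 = 76825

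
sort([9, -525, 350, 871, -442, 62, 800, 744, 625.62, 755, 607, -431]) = [-525, -442, -431, 9, 62, 350, 607, 625.62, 744, 755, 800, 871]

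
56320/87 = 647 + 31/87 ≈ 647.36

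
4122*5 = 20610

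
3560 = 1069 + 2491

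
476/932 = 119/233 ≈ 0.511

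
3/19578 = 1/6526 ≈ 0.000153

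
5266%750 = 16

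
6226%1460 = 386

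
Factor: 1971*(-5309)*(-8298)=2^1*3^5*73^1*461^1*5309^1=86830595622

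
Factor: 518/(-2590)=-1 * 5^(-1)=-1/5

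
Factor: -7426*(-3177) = 2^1*3^2*47^1*79^1*353^1 = 23592402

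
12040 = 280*43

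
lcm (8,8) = 8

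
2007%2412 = 2007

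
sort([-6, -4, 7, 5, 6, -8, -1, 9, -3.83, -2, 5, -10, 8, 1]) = [-10, -8, -6, -4, -3.83, -2, -1, 1, 5, 5, 6, 7, 8, 9]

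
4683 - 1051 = 3632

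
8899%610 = 359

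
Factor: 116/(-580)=-1*5^(-1)=-1/5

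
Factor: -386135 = -1*5^1*29^1*2663^1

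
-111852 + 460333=348481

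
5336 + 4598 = 9934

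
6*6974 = 41844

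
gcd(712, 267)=89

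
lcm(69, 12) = 276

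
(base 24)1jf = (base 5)13142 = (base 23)1mc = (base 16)417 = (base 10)1047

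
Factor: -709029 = -1 * 3^2 * 78781^1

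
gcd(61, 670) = 1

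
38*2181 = 82878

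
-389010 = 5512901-5901911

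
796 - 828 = -32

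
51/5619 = 17/1873 ≈ 0.00908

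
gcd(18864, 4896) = 144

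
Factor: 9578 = 2^1 * 4789^1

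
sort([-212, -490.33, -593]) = [-593, -490.33, -212]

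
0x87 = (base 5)1020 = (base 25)5a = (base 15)90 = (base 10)135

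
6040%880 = 760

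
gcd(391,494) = 1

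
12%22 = 12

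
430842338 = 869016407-438174069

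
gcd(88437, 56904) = 3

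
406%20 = 6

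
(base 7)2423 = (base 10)899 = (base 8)1603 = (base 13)542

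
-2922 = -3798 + 876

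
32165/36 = 893 + 17/36 ≈ 893.47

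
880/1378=440/689 ≈ 0.639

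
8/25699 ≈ 0.000311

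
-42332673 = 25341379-67674052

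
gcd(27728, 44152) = 8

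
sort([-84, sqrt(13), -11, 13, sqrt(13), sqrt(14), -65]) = [-84, -65, -11, sqrt(13), sqrt(13), sqrt(14), 13]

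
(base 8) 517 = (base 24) dn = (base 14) 19d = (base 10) 335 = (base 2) 101001111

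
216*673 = 145368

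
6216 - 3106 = 3110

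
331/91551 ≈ 0.00362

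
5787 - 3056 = 2731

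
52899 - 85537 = -32638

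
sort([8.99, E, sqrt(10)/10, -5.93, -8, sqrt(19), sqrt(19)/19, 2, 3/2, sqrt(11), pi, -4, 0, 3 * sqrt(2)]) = [-8, -5.93, -4, 0, sqrt(19)/19, sqrt(10)/10, 3/2, 2, E, pi, sqrt(11), 3 * sqrt(2), sqrt(19), 8.99]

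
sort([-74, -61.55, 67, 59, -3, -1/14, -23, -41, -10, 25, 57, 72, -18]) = [-74, -61.55, -41, -23, -18, -10, -3, -1/14, 25, 57, 59, 67, 72]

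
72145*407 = 29363015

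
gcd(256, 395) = 1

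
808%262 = 22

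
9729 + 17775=27504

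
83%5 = 3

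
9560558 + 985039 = 10545597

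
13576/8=1697=1697.00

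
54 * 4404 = 237816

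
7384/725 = 10 + 134/725 ≈ 10.18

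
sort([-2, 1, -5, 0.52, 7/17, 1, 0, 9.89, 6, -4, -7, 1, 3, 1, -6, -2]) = [-7, -6, -5, -4, -2, -2, 0, 7/17, 0.52, 1, 1, 1, 1, 3, 6, 9.89]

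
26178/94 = 13089/47 ≈ 278.49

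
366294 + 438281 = 804575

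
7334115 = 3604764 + 3729351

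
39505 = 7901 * 5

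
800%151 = 45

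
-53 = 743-796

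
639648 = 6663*96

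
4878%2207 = 464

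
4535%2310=2225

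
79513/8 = 9939 + 1/8 ≈ 9939.13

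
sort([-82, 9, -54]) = [-82, -54, 9]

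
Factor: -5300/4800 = -1*2^(-4)*3^(-1)*53^1 = -53/48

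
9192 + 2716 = 11908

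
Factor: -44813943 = -1*3^2*41^1*121447^1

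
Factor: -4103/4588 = -1*2^(-2)*11^1*31^(-1)*37^(-1)*373^1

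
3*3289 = 9867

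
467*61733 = 28829311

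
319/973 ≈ 0.328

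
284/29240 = 71/7310 ≈ 0.00971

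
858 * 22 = 18876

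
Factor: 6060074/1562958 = 3^(-2) * 31^(-1) * 2801^(-1) * 3030037^1 = 3030037/781479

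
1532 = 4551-3019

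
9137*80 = 730960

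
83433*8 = 667464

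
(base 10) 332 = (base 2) 101001100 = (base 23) ea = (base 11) 282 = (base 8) 514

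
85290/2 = 42645 = 42645.00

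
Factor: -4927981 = -1*127^1*38803^1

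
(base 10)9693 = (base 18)1bg9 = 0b10010111011101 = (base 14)3765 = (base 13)4548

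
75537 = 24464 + 51073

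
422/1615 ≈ 0.261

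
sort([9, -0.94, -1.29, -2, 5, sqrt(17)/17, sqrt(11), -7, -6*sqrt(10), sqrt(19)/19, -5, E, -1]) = [-6*sqrt(10), -7, -5, -2, -1.29, -1, -0.94, sqrt(19)/19, sqrt(17)/17, E, sqrt(11), 5, 9]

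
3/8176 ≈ 0.000367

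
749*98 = 73402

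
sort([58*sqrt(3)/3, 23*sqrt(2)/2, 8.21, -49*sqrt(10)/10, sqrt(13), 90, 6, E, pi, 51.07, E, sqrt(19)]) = [-49*sqrt(10)/10, E, E, pi, sqrt(13), sqrt(19), 6, 8.21, 23*sqrt(2)/2, 58*sqrt(3)/3, 51.07, 90]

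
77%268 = 77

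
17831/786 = 22 + 539/786 ≈ 22.69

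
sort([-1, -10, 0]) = [-10, -1, 0]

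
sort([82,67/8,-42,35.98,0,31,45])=[-42,0,67/8,31,35.98,45,82]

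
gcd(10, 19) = 1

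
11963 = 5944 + 6019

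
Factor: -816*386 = -1*2^5*3^1*17^1*193^1 = -314976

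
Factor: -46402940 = -1 * 2^2 * 5^1 * 19^2 * 6427^1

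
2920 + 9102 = 12022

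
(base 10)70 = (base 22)34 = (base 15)4a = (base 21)37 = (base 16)46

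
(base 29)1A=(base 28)1B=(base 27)1C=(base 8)47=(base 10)39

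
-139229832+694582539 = 555352707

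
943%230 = 23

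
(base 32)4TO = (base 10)5048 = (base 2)1001110111000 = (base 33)4KW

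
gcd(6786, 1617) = 3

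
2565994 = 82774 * 31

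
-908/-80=11 + 7/20=11.35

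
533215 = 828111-294896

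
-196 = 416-612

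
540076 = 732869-192793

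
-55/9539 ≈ -0.00577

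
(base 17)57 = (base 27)3b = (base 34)2o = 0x5c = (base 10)92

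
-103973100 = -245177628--141204528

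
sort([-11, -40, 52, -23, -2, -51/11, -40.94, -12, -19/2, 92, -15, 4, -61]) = [-61, -40.94, -40, -23, -15, -12, -11, -19/2, -51/11, -2, 4, 52, 92]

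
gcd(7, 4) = 1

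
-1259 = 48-1307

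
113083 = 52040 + 61043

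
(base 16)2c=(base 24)1k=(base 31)1d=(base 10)44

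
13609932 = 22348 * 609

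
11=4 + 7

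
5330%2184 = 962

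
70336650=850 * 82749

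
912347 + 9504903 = 10417250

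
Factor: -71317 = -1*71317^1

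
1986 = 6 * 331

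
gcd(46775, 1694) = 1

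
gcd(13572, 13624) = 52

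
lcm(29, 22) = 638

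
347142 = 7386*47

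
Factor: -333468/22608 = -1*2^(-2)*59^1 = -59/4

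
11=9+2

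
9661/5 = 1932 + 1/5 = 1932.20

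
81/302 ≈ 0.268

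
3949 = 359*11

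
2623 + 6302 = 8925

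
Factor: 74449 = 74449^1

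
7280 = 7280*1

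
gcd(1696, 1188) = 4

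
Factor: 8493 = 3^1*19^1*149^1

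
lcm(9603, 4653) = 451341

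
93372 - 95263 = -1891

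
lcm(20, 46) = 460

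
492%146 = 54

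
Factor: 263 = 263^1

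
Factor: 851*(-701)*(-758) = 2^1*23^1*37^1*379^1*701^1 = 452185658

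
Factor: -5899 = -1*17^1*347^1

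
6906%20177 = 6906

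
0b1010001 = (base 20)41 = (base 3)10000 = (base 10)81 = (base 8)121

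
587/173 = 3 + 68/173 ≈ 3.39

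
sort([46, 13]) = [13, 46]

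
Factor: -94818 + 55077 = -1 * 3^1 * 13^1 * 1019^1 = -39741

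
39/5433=13/1811 ≈ 0.00718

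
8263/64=129 + 7/64 ≈ 129.11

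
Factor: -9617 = -1 * 59^1 * 163^1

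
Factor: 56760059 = 17^1 * 137^1 * 24371^1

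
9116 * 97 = 884252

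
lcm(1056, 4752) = 9504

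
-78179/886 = -88 - 211/886 ≈ -88.24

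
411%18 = 15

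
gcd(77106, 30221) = 1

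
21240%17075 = 4165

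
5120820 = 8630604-3509784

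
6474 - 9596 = -3122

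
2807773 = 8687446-5879673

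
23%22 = 1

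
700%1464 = 700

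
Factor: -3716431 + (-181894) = -1*5^2*19^1*29^1*283^1 = -3898325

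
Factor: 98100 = 2^2*3^2*5^2*109^1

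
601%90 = 61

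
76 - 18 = 58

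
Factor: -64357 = -1*139^1*463^1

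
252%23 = 22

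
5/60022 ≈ 0.0000833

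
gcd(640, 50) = 10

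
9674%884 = 834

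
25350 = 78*325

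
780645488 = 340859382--439786106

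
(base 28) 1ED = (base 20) 2J9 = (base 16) 4A5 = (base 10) 1189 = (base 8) 2245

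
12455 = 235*53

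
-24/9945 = -8/3315 ≈ -0.00241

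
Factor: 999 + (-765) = 2^1 * 3^2 * 13^1 = 234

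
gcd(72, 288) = 72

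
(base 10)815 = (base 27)135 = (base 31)q9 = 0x32f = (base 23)1ca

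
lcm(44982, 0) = 0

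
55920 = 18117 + 37803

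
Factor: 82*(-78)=-1*2^2*3^1*13^1*41^1=-6396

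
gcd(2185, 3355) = 5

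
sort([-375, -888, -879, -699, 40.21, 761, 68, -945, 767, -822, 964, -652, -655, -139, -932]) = [-945, -932, -888, -879, -822, -699, -655, -652, -375, -139, 40.21, 68, 761, 767, 964]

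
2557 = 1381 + 1176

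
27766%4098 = 3178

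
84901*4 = 339604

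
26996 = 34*794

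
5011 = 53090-48079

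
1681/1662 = 1 + 19/1662 ≈ 1.01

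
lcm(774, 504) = 21672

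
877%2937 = 877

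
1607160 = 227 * 7080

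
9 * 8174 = 73566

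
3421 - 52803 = -49382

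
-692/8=-86-1/2=-86.50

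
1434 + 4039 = 5473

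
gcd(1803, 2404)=601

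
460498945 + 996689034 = 1457187979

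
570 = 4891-4321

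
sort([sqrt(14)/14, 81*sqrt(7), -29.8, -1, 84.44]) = [-29.8, -1, sqrt(14)/14, 84.44, 81*sqrt(7)]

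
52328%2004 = 224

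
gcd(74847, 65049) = 3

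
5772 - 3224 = 2548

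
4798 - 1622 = 3176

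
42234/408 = 103 + 35/68 ≈ 103.51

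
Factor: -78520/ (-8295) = 2^3*3^ (-1)*7^ (-1)*13^1*79^ (-1)*151^1 = 15704/1659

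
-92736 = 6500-99236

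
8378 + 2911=11289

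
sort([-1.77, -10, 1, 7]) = [-10, -1.77, 1, 7]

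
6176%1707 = 1055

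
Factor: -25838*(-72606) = 2^2*3^1*12101^1*12919^1 = 1875993828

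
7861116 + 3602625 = 11463741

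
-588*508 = -298704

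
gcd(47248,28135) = 1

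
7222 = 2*3611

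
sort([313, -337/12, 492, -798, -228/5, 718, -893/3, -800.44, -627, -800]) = [-800.44, -800, -798, -627, -893/3, -228/5, -337/12, 313, 492, 718]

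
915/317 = 2 + 281/317 ≈ 2.89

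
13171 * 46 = 605866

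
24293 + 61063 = 85356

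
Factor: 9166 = 2^1*4583^1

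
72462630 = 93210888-20748258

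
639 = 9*71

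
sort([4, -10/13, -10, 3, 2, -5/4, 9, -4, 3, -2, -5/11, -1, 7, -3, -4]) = [-10, -4, -4, -3, -2, -5/4, -1, -10/13, -5/11, 2, 3, 3, 4, 7, 9]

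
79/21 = 3 + 16/21 ≈ 3.76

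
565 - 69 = 496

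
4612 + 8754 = 13366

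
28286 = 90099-61813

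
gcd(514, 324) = 2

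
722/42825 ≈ 0.0169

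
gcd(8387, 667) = 1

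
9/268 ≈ 0.0336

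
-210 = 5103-5313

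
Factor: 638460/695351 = 2^2*3^2*5^1*17^(-1)*3547^1*40903^(-1)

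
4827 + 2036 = 6863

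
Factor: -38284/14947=-1*2^2*17^1*563^1*14947^(-1)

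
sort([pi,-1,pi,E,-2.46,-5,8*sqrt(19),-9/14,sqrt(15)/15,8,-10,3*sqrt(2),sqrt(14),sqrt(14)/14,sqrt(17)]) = [-10,-5,-2.46,-1,-9/14,sqrt(15)/15,sqrt(14)/14,E,pi,pi,sqrt(14),sqrt(17),3*sqrt(2),8,8*sqrt(19)]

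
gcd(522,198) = 18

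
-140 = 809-949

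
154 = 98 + 56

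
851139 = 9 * 94571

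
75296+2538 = 77834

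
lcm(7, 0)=0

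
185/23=8 + 1/23 ≈ 8.04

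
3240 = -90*(-36)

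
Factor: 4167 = 3^2*463^1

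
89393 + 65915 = 155308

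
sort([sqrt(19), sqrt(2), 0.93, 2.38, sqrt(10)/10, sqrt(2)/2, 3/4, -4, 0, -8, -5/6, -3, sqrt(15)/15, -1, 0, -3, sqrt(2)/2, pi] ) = [-8, -4, -3, -3, -1, -5/6, 0, 0, sqrt(15)/15, sqrt(10)/10, sqrt(2)/2, sqrt(2)/2, 3/4, 0.93, sqrt(2), 2.38, pi, sqrt(19)] 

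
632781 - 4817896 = -4185115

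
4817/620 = 7 + 477/620 ≈ 7.77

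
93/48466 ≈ 0.00192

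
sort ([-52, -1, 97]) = [-52, -1, 97]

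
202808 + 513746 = 716554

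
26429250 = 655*40350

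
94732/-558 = -169 - 215/279 ≈ -169.77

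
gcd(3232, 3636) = 404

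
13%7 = 6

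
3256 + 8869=12125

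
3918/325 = 12 + 18/325 ≈ 12.06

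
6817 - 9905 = -3088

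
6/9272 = 3/4636 ≈ 0.000647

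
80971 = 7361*11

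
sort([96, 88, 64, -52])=[-52, 64, 88, 96]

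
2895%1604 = 1291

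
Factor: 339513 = 3^1*113171^1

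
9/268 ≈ 0.0336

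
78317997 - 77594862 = 723135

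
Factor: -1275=-1 * 3^1 * 5^2 * 17^1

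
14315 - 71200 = -56885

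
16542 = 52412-35870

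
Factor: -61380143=-1*11^1*5580013^1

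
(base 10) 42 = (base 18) 26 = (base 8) 52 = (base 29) 1d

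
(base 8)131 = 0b1011001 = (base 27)38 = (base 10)89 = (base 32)2p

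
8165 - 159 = 8006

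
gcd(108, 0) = 108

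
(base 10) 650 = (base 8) 1212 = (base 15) 2d5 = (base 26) p0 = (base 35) ik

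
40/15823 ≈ 0.00253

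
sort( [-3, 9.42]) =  [-3, 9.42]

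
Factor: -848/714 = -1 * 2^3 * 3^(-1) * 7^(-1) * 17^(-1) * 53^1 = -424/357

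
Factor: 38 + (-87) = -1*7^2 = -49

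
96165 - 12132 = 84033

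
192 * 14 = 2688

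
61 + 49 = 110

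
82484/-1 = -82484 = -82484.00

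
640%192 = 64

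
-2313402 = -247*9366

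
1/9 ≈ 0.111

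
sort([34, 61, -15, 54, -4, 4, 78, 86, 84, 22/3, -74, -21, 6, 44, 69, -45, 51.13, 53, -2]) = [-74, -45, -21, -15, -4, -2, 4, 6, 22/3, 34, 44, 51.13, 53, 54, 61, 69, 78, 84, 86]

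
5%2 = 1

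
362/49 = 7 + 19/49≈7.39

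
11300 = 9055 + 2245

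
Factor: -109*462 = -1*2^1*3^1*7^1*11^1*109^1 = -50358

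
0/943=0=0.00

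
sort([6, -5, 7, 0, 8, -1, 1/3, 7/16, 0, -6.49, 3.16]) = [-6.49, -5, -1, 0, 0, 1/3, 7/16, 3.16, 6, 7, 8]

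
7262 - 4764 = 2498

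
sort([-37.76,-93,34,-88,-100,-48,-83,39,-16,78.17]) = [-100,-93,-88,-83,-48,-37.76,-16,34,39,78.17]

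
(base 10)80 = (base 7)143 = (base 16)50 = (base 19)44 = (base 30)2k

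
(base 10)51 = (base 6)123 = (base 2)110011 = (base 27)1o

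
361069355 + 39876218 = 400945573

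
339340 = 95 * 3572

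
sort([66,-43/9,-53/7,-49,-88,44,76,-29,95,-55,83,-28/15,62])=[-88,-55,-49,-29,-53/7,-43/9,-28/15,44,62,66,76,83,95]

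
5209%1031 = 54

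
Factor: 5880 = 2^3*3^1*5^1*7^2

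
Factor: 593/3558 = 2^(-1) * 3^(-1) = 1/6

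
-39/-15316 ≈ 0.00255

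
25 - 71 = -46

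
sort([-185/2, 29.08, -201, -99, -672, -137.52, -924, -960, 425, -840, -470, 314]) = [-960, -924, -840, -672, -470, -201, -137.52, -99, -185/2, 29.08, 314, 425]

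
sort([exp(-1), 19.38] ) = [exp(-1), 19.38] 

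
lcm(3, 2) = 6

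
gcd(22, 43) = 1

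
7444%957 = 745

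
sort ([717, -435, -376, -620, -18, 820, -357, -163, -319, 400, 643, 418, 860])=[-620, -435, -376, -357, -319, -163, -18, 400, 418, 643, 717, 820, 860]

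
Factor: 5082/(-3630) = -1*5^(-1)*7^1 = -7/5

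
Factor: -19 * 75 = -1 * 3^1 * 5^2 * 19^1 = -1425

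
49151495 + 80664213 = 129815708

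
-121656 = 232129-353785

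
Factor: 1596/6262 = 2^1*3^1*7^1*19^1*31^(-1)*101^(-1) = 798/3131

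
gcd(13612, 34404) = 4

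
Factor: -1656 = -1*2^3*3^2*23^1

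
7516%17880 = 7516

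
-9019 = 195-9214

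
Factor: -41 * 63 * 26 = -1 * 2^1 * 3^2 * 7^1 * 13^1 * 41^1 = -67158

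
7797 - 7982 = -185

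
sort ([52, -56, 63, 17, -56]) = [-56, -56, 17, 52, 63]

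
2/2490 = 1/1245 ≈ 0.000803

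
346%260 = 86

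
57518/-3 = -19172 - 2/3≈-19172.67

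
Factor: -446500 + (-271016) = -1*2^2*3^2*19^1*1049^1 = -717516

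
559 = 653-94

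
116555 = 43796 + 72759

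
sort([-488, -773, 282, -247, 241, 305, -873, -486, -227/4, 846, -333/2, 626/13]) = [-873, -773, -488, -486, -247, -333/2, -227/4, 626/13, 241, 282, 305, 846]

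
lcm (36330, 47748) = 1671180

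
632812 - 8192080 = -7559268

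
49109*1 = 49109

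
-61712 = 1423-63135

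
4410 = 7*630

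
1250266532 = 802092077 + 448174455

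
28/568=7/142 ≈ 0.0493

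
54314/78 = 2089/3 ≈ 696.33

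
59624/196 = 304 + 10/49 ≈ 304.20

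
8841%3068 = 2705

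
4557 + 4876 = 9433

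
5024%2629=2395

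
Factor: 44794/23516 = 2^(-1) * 5879^(-1) * 22397^1 = 22397/11758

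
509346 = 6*84891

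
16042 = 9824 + 6218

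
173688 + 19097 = 192785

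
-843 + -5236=-6079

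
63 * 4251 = 267813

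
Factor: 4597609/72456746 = 2^(-1) * 79^(-1) * 151^(-1) * 3037^(-1) * 4597609^1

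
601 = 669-68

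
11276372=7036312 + 4240060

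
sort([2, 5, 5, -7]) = [-7, 2, 5, 5]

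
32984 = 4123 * 8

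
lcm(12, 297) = 1188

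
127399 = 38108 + 89291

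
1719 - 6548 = -4829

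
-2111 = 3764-5875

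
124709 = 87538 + 37171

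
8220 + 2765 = 10985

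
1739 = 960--779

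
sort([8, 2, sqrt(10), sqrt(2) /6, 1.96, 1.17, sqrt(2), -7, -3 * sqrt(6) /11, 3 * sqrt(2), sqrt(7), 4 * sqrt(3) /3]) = [-7, -3 * sqrt(6) /11, sqrt(2) /6, 1.17, sqrt(2), 1.96, 2, 4 * sqrt(3) /3, sqrt(7), sqrt(10), 3 * sqrt(2), 8]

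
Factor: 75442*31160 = 2^4*5^1*19^1*41^1*67^1*563^1 = 2350772720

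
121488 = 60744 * 2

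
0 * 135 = 0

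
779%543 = 236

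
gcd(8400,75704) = 8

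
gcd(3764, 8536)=4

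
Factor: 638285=5^1 * 127657^1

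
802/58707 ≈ 0.0137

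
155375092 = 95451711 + 59923381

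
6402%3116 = 170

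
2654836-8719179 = -6064343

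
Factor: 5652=2^2*3^2*157^1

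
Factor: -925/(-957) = 3^(-1)*5^2*11^(-1)*29^(-1)*37^1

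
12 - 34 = -22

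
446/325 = 1 + 121/325 ≈ 1.37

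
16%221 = 16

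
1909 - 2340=-431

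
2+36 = 38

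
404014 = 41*9854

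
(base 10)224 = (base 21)ae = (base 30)7e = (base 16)e0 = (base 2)11100000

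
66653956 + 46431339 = 113085295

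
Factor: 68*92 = 2^4*17^1*23^1 = 6256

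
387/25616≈0.0151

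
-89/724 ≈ -0.123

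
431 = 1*431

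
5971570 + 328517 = 6300087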